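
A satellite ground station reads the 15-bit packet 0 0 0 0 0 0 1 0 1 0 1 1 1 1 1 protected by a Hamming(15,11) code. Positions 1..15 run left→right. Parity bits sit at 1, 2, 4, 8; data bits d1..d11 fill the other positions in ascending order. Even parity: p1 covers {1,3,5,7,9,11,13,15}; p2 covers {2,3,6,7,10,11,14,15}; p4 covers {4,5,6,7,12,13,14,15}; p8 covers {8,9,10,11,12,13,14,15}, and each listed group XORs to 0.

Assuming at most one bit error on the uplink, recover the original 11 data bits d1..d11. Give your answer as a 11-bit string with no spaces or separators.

s1 (pos 1,3,5,7,9,11,13,15): 0⊕0⊕0⊕1⊕1⊕1⊕1⊕1 = 1
s2 (pos 2,3,6,7,10,11,14,15): 0⊕0⊕0⊕1⊕0⊕1⊕1⊕1 = 0
s4 (pos 4,5,6,7,12,13,14,15): 0⊕0⊕0⊕1⊕1⊕1⊕1⊕1 = 1
s8 (pos 8,9,10,11,12,13,14,15): 0⊕1⊕0⊕1⊕1⊕1⊕1⊕1 = 0
Syndrome s8…s1 = 0101 → error at position 5.
Flip position 5: 000000101011111 → 000010101011111
Read data bits from positions 3,5,6,7,9,10,11,12,13,14,15: 01011011111

01011011111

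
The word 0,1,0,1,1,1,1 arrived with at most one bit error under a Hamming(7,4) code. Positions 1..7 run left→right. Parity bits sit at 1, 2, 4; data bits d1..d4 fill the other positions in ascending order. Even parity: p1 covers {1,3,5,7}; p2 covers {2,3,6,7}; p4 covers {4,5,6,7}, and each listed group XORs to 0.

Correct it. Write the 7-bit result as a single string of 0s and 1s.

s1 (pos 1,3,5,7): 0⊕0⊕1⊕1 = 0
s2 (pos 2,3,6,7): 1⊕0⊕1⊕1 = 1
s4 (pos 4,5,6,7): 1⊕1⊕1⊕1 = 0
Syndrome s4…s1 = 010 → error at position 2.
Flip position 2: 0101111 → 0001111

0001111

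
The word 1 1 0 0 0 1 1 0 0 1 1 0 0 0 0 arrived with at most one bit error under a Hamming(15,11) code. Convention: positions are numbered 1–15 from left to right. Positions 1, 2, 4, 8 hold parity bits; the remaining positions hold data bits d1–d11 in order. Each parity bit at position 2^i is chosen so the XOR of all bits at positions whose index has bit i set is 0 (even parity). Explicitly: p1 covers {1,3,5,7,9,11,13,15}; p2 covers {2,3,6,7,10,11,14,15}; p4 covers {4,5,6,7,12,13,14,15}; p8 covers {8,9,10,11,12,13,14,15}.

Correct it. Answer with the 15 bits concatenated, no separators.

111001100110000

s1 (pos 1,3,5,7,9,11,13,15): 1⊕0⊕0⊕1⊕0⊕1⊕0⊕0 = 1
s2 (pos 2,3,6,7,10,11,14,15): 1⊕0⊕1⊕1⊕1⊕1⊕0⊕0 = 1
s4 (pos 4,5,6,7,12,13,14,15): 0⊕0⊕1⊕1⊕0⊕0⊕0⊕0 = 0
s8 (pos 8,9,10,11,12,13,14,15): 0⊕0⊕1⊕1⊕0⊕0⊕0⊕0 = 0
Syndrome s8…s1 = 0011 → error at position 3.
Flip position 3: 110001100110000 → 111001100110000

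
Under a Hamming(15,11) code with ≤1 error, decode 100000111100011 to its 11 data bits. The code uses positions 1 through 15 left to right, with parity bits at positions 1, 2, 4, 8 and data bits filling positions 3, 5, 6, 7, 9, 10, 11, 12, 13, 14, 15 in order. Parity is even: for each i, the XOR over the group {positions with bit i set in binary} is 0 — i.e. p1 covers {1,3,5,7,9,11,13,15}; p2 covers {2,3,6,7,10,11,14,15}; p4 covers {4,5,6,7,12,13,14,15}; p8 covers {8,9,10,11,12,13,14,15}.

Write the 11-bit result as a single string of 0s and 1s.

00011101011

s1 (pos 1,3,5,7,9,11,13,15): 1⊕0⊕0⊕1⊕1⊕0⊕0⊕1 = 0
s2 (pos 2,3,6,7,10,11,14,15): 0⊕0⊕0⊕1⊕1⊕0⊕1⊕1 = 0
s4 (pos 4,5,6,7,12,13,14,15): 0⊕0⊕0⊕1⊕0⊕0⊕1⊕1 = 1
s8 (pos 8,9,10,11,12,13,14,15): 1⊕1⊕1⊕0⊕0⊕0⊕1⊕1 = 1
Syndrome s8…s1 = 1100 → error at position 12.
Flip position 12: 100000111100011 → 100000111101011
Read data bits from positions 3,5,6,7,9,10,11,12,13,14,15: 00011101011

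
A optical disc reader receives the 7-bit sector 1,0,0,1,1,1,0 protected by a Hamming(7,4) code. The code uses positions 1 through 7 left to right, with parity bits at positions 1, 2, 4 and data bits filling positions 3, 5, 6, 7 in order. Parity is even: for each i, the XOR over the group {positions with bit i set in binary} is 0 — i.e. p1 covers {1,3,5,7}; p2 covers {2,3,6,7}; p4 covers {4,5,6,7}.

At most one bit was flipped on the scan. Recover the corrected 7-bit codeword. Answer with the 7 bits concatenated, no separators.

1001100

s1 (pos 1,3,5,7): 1⊕0⊕1⊕0 = 0
s2 (pos 2,3,6,7): 0⊕0⊕1⊕0 = 1
s4 (pos 4,5,6,7): 1⊕1⊕1⊕0 = 1
Syndrome s4…s1 = 110 → error at position 6.
Flip position 6: 1001110 → 1001100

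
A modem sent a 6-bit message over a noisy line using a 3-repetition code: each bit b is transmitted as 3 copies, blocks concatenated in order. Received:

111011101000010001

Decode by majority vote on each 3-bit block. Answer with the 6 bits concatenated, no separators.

111000

Block 1 (111): 3 ones → 1
Block 2 (011): 2 ones → 1
Block 3 (101): 2 ones → 1
Block 4 (000): 0 ones → 0
Block 5 (010): 1 one → 0
Block 6 (001): 1 one → 0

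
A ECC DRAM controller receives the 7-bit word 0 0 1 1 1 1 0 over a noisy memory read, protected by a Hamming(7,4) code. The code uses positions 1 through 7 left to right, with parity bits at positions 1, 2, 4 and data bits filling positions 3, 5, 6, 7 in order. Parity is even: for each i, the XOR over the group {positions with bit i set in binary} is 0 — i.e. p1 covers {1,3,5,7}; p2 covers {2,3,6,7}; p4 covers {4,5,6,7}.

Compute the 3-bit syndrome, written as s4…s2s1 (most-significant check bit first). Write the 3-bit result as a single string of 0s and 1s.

s1 (pos 1,3,5,7): 0⊕1⊕1⊕0 = 0
s2 (pos 2,3,6,7): 0⊕1⊕1⊕0 = 0
s4 (pos 4,5,6,7): 1⊕1⊕1⊕0 = 1
Syndrome s4…s1 = 100 → error at position 4.

100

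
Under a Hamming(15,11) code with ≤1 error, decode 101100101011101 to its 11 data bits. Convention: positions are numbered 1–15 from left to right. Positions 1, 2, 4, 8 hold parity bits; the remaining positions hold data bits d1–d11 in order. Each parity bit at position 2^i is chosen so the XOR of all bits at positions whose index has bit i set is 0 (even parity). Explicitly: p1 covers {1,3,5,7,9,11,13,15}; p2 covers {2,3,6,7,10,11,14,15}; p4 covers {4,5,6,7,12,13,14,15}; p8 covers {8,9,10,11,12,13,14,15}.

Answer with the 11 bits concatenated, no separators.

s1 (pos 1,3,5,7,9,11,13,15): 1⊕1⊕0⊕1⊕1⊕1⊕1⊕1 = 1
s2 (pos 2,3,6,7,10,11,14,15): 0⊕1⊕0⊕1⊕0⊕1⊕0⊕1 = 0
s4 (pos 4,5,6,7,12,13,14,15): 1⊕0⊕0⊕1⊕1⊕1⊕0⊕1 = 1
s8 (pos 8,9,10,11,12,13,14,15): 0⊕1⊕0⊕1⊕1⊕1⊕0⊕1 = 1
Syndrome s8…s1 = 1101 → error at position 13.
Flip position 13: 101100101011101 → 101100101011001
Read data bits from positions 3,5,6,7,9,10,11,12,13,14,15: 10011011001

10011011001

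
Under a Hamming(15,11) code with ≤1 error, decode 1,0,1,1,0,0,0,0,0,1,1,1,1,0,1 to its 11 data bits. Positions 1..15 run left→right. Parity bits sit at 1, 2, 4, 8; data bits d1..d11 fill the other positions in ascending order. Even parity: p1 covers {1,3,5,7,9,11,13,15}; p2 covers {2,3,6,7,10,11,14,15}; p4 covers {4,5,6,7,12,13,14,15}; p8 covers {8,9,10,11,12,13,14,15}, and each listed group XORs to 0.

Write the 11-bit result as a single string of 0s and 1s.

10001111101

s1 (pos 1,3,5,7,9,11,13,15): 1⊕1⊕0⊕0⊕0⊕1⊕1⊕1 = 1
s2 (pos 2,3,6,7,10,11,14,15): 0⊕1⊕0⊕0⊕1⊕1⊕0⊕1 = 0
s4 (pos 4,5,6,7,12,13,14,15): 1⊕0⊕0⊕0⊕1⊕1⊕0⊕1 = 0
s8 (pos 8,9,10,11,12,13,14,15): 0⊕0⊕1⊕1⊕1⊕1⊕0⊕1 = 1
Syndrome s8…s1 = 1001 → error at position 9.
Flip position 9: 101100000111101 → 101100001111101
Read data bits from positions 3,5,6,7,9,10,11,12,13,14,15: 10001111101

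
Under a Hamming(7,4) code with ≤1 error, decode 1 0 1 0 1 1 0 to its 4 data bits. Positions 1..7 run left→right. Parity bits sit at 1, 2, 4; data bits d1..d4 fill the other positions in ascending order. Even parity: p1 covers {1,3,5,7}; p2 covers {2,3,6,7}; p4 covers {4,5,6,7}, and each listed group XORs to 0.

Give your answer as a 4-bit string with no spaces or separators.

1110

s1 (pos 1,3,5,7): 1⊕1⊕1⊕0 = 1
s2 (pos 2,3,6,7): 0⊕1⊕1⊕0 = 0
s4 (pos 4,5,6,7): 0⊕1⊕1⊕0 = 0
Syndrome s4…s1 = 001 → error at position 1.
Flip position 1: 1010110 → 0010110
Read data bits from positions 3,5,6,7: 1110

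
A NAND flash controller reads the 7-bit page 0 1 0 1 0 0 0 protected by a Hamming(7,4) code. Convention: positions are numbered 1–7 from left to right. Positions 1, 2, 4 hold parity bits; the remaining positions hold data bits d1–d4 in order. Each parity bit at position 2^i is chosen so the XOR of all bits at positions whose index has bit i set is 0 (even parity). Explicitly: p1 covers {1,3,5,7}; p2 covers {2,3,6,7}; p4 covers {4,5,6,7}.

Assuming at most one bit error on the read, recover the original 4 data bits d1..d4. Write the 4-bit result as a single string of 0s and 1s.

s1 (pos 1,3,5,7): 0⊕0⊕0⊕0 = 0
s2 (pos 2,3,6,7): 1⊕0⊕0⊕0 = 1
s4 (pos 4,5,6,7): 1⊕0⊕0⊕0 = 1
Syndrome s4…s1 = 110 → error at position 6.
Flip position 6: 0101000 → 0101010
Read data bits from positions 3,5,6,7: 0010

0010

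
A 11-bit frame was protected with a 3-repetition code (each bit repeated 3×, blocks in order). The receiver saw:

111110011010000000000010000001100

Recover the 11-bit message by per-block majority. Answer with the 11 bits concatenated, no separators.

11100000000

Block 1 (111): 3 ones → 1
Block 2 (110): 2 ones → 1
Block 3 (011): 2 ones → 1
Block 4 (010): 1 one → 0
Block 5 (000): 0 ones → 0
Block 6 (000): 0 ones → 0
Block 7 (000): 0 ones → 0
Block 8 (010): 1 one → 0
Block 9 (000): 0 ones → 0
Block 10 (001): 1 one → 0
Block 11 (100): 1 one → 0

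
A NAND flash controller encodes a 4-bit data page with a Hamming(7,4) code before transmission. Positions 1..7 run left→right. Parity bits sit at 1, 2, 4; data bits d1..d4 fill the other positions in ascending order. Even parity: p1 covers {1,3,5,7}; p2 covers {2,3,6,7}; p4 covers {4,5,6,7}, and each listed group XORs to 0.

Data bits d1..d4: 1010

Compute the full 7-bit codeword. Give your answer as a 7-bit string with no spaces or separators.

Place data at non-parity positions: p1 p2 1 p4 0 1 0
p1 (pos 1,3,5,7): XOR of data positions = 1⊕0⊕0 = 1
p2 (pos 2,3,6,7): XOR of data positions = 1⊕1⊕0 = 0
p4 (pos 4,5,6,7): XOR of data positions = 0⊕1⊕0 = 1
Codeword: 1011010

1011010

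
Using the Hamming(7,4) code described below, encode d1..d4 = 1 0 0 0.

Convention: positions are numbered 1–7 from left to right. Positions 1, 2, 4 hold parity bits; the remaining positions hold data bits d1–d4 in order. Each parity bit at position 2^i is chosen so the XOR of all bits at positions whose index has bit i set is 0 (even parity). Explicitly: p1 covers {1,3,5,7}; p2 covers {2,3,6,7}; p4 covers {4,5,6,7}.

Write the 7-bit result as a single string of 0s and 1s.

1110000

Place data at non-parity positions: p1 p2 1 p4 0 0 0
p1 (pos 1,3,5,7): XOR of data positions = 1⊕0⊕0 = 1
p2 (pos 2,3,6,7): XOR of data positions = 1⊕0⊕0 = 1
p4 (pos 4,5,6,7): XOR of data positions = 0⊕0⊕0 = 0
Codeword: 1110000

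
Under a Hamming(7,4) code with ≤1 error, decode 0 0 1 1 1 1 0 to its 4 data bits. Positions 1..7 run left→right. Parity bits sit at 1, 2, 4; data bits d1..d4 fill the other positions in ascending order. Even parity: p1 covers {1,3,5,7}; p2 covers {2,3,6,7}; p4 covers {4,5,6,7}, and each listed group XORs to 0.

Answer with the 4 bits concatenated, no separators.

1110

s1 (pos 1,3,5,7): 0⊕1⊕1⊕0 = 0
s2 (pos 2,3,6,7): 0⊕1⊕1⊕0 = 0
s4 (pos 4,5,6,7): 1⊕1⊕1⊕0 = 1
Syndrome s4…s1 = 100 → error at position 4.
Flip position 4: 0011110 → 0010110
Read data bits from positions 3,5,6,7: 1110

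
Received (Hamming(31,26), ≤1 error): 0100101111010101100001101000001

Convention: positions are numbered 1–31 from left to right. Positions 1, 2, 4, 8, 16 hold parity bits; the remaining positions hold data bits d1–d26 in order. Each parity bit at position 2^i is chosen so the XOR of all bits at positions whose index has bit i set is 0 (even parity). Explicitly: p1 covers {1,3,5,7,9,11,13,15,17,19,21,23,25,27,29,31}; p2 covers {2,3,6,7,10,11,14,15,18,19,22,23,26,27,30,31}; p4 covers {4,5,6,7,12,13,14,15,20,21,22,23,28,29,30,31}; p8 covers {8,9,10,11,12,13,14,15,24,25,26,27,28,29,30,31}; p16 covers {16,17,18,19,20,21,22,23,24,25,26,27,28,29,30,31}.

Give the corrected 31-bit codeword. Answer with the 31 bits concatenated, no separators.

0100101111010111100001101000001

s1 (pos 1,3,5,7,9,11,13,15,17,19,21,23,25,27,29,31): 0⊕0⊕1⊕1⊕1⊕0⊕0⊕0⊕1⊕0⊕0⊕1⊕1⊕0⊕0⊕1 = 1
s2 (pos 2,3,6,7,10,11,14,15,18,19,22,23,26,27,30,31): 1⊕0⊕0⊕1⊕1⊕0⊕1⊕0⊕0⊕0⊕1⊕1⊕0⊕0⊕0⊕1 = 1
s4 (pos 4,5,6,7,12,13,14,15,20,21,22,23,28,29,30,31): 0⊕1⊕0⊕1⊕1⊕0⊕1⊕0⊕0⊕0⊕1⊕1⊕0⊕0⊕0⊕1 = 1
s8 (pos 8,9,10,11,12,13,14,15,24,25,26,27,28,29,30,31): 1⊕1⊕1⊕0⊕1⊕0⊕1⊕0⊕0⊕1⊕0⊕0⊕0⊕0⊕0⊕1 = 1
s16 (pos 16,17,18,19,20,21,22,23,24,25,26,27,28,29,30,31): 1⊕1⊕0⊕0⊕0⊕0⊕1⊕1⊕0⊕1⊕0⊕0⊕0⊕0⊕0⊕1 = 0
Syndrome s16…s1 = 01111 → error at position 15.
Flip position 15: 0100101111010101100001101000001 → 0100101111010111100001101000001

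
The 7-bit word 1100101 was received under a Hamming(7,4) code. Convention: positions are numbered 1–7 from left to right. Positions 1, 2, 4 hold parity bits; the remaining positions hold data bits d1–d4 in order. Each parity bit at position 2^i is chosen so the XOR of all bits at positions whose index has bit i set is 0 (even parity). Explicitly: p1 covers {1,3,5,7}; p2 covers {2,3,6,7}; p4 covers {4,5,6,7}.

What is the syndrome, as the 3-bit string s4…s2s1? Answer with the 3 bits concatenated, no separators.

001

s1 (pos 1,3,5,7): 1⊕0⊕1⊕1 = 1
s2 (pos 2,3,6,7): 1⊕0⊕0⊕1 = 0
s4 (pos 4,5,6,7): 0⊕1⊕0⊕1 = 0
Syndrome s4…s1 = 001 → error at position 1.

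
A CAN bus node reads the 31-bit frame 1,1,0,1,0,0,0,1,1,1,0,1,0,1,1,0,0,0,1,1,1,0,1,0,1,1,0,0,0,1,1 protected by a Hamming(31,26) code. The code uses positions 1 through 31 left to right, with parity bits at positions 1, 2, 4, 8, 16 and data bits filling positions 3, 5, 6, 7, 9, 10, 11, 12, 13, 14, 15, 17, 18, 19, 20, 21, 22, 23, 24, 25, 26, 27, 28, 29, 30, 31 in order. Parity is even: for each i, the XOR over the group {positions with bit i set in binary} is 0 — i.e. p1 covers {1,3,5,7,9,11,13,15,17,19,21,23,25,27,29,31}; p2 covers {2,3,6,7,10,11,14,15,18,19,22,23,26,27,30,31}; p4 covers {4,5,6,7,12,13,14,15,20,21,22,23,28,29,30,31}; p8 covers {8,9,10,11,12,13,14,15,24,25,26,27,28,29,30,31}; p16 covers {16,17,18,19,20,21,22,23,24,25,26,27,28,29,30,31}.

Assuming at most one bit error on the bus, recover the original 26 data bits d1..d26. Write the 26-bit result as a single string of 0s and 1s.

s1 (pos 1,3,5,7,9,11,13,15,17,19,21,23,25,27,29,31): 1⊕0⊕0⊕0⊕1⊕0⊕0⊕1⊕0⊕1⊕1⊕1⊕1⊕0⊕0⊕1 = 0
s2 (pos 2,3,6,7,10,11,14,15,18,19,22,23,26,27,30,31): 1⊕0⊕0⊕0⊕1⊕0⊕1⊕1⊕0⊕1⊕0⊕1⊕1⊕0⊕1⊕1 = 1
s4 (pos 4,5,6,7,12,13,14,15,20,21,22,23,28,29,30,31): 1⊕0⊕0⊕0⊕1⊕0⊕1⊕1⊕1⊕1⊕0⊕1⊕0⊕0⊕1⊕1 = 1
s8 (pos 8,9,10,11,12,13,14,15,24,25,26,27,28,29,30,31): 1⊕1⊕1⊕0⊕1⊕0⊕1⊕1⊕0⊕1⊕1⊕0⊕0⊕0⊕1⊕1 = 0
s16 (pos 16,17,18,19,20,21,22,23,24,25,26,27,28,29,30,31): 0⊕0⊕0⊕1⊕1⊕1⊕0⊕1⊕0⊕1⊕1⊕0⊕0⊕0⊕1⊕1 = 0
Syndrome s16…s1 = 00110 → error at position 6.
Flip position 6: 1101000111010110001110101100011 → 1101010111010110001110101100011
Read data bits from positions 3,5,6,7,9,10,11,12,13,14,15,17,18,19,20,21,22,23,24,25,26,27,28,29,30,31: 00101101011001110101100011

00101101011001110101100011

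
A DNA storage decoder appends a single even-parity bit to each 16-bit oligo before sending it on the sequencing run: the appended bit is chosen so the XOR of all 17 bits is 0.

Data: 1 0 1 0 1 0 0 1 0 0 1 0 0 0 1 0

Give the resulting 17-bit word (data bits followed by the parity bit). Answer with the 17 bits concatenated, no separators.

10101001001000100

XOR of the 16 data bits: 1⊕0⊕1⊕0⊕1⊕0⊕0⊕1⊕0⊕0⊕1⊕0⊕0⊕0⊕1⊕0 = 0
Parity bit = 0 (so all 17 bits XOR to 0).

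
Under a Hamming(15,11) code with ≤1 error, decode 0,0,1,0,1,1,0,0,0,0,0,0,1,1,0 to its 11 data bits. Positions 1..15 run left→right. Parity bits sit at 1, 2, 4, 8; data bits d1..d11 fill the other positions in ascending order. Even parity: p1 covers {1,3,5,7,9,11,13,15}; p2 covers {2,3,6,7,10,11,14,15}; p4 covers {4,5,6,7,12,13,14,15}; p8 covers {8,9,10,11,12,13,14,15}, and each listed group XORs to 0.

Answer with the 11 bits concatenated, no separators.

01100000110

s1 (pos 1,3,5,7,9,11,13,15): 0⊕1⊕1⊕0⊕0⊕0⊕1⊕0 = 1
s2 (pos 2,3,6,7,10,11,14,15): 0⊕1⊕1⊕0⊕0⊕0⊕1⊕0 = 1
s4 (pos 4,5,6,7,12,13,14,15): 0⊕1⊕1⊕0⊕0⊕1⊕1⊕0 = 0
s8 (pos 8,9,10,11,12,13,14,15): 0⊕0⊕0⊕0⊕0⊕1⊕1⊕0 = 0
Syndrome s8…s1 = 0011 → error at position 3.
Flip position 3: 001011000000110 → 000011000000110
Read data bits from positions 3,5,6,7,9,10,11,12,13,14,15: 01100000110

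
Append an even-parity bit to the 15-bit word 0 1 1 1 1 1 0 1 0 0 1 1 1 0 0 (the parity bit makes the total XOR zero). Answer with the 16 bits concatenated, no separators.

0111110100111001

XOR of the 15 data bits: 0⊕1⊕1⊕1⊕1⊕1⊕0⊕1⊕0⊕0⊕1⊕1⊕1⊕0⊕0 = 1
Parity bit = 1 (so all 16 bits XOR to 0).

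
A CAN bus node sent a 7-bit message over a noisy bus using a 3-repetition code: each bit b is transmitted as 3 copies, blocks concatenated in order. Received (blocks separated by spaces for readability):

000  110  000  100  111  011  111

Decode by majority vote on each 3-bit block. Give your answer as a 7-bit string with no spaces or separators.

0100111

Block 1 (000): 0 ones → 0
Block 2 (110): 2 ones → 1
Block 3 (000): 0 ones → 0
Block 4 (100): 1 one → 0
Block 5 (111): 3 ones → 1
Block 6 (011): 2 ones → 1
Block 7 (111): 3 ones → 1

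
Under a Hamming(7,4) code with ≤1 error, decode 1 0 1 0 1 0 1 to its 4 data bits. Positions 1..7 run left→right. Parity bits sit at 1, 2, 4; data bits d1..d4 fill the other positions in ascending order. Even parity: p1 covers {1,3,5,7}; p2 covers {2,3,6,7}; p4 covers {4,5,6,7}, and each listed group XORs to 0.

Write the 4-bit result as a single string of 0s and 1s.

1101

s1 (pos 1,3,5,7): 1⊕1⊕1⊕1 = 0
s2 (pos 2,3,6,7): 0⊕1⊕0⊕1 = 0
s4 (pos 4,5,6,7): 0⊕1⊕0⊕1 = 0
Syndrome s4…s1 = 000 → no error.
Read data bits from positions 3,5,6,7: 1101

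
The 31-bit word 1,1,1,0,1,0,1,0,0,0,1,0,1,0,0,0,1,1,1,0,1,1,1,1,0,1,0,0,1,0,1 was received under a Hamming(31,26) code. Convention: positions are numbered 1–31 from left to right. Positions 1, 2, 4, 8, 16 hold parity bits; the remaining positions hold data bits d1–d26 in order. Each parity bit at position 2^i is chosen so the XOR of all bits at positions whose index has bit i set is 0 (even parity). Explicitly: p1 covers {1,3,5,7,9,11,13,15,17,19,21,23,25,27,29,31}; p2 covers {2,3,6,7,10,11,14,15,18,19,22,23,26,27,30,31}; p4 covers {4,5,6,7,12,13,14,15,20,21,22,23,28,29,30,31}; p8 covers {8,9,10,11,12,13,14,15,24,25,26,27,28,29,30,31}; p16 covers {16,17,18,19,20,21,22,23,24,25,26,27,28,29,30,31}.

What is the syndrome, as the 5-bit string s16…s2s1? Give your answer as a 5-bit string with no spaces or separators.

s1 (pos 1,3,5,7,9,11,13,15,17,19,21,23,25,27,29,31): 1⊕1⊕1⊕1⊕0⊕1⊕1⊕0⊕1⊕1⊕1⊕1⊕0⊕0⊕1⊕1 = 0
s2 (pos 2,3,6,7,10,11,14,15,18,19,22,23,26,27,30,31): 1⊕1⊕0⊕1⊕0⊕1⊕0⊕0⊕1⊕1⊕1⊕1⊕1⊕0⊕0⊕1 = 0
s4 (pos 4,5,6,7,12,13,14,15,20,21,22,23,28,29,30,31): 0⊕1⊕0⊕1⊕0⊕1⊕0⊕0⊕0⊕1⊕1⊕1⊕0⊕1⊕0⊕1 = 0
s8 (pos 8,9,10,11,12,13,14,15,24,25,26,27,28,29,30,31): 0⊕0⊕0⊕1⊕0⊕1⊕0⊕0⊕1⊕0⊕1⊕0⊕0⊕1⊕0⊕1 = 0
s16 (pos 16,17,18,19,20,21,22,23,24,25,26,27,28,29,30,31): 0⊕1⊕1⊕1⊕0⊕1⊕1⊕1⊕1⊕0⊕1⊕0⊕0⊕1⊕0⊕1 = 0
Syndrome s16…s1 = 00000 → no error.

00000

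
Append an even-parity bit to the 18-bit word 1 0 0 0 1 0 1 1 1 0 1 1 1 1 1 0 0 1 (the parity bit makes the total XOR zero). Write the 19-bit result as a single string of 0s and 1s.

1000101110111110011

XOR of the 18 data bits: 1⊕0⊕0⊕0⊕1⊕0⊕1⊕1⊕1⊕0⊕1⊕1⊕1⊕1⊕1⊕0⊕0⊕1 = 1
Parity bit = 1 (so all 19 bits XOR to 0).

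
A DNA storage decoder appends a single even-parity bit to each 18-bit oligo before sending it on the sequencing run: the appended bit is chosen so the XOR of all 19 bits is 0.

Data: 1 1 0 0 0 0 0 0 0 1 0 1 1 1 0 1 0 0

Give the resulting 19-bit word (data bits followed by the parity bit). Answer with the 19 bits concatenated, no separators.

1100000001011101001

XOR of the 18 data bits: 1⊕1⊕0⊕0⊕0⊕0⊕0⊕0⊕0⊕1⊕0⊕1⊕1⊕1⊕0⊕1⊕0⊕0 = 1
Parity bit = 1 (so all 19 bits XOR to 0).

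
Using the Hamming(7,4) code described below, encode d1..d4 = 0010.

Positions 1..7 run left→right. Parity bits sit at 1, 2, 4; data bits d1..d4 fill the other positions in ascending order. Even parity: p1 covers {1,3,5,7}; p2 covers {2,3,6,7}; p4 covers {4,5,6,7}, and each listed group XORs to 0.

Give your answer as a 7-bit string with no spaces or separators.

Place data at non-parity positions: p1 p2 0 p4 0 1 0
p1 (pos 1,3,5,7): XOR of data positions = 0⊕0⊕0 = 0
p2 (pos 2,3,6,7): XOR of data positions = 0⊕1⊕0 = 1
p4 (pos 4,5,6,7): XOR of data positions = 0⊕1⊕0 = 1
Codeword: 0101010

0101010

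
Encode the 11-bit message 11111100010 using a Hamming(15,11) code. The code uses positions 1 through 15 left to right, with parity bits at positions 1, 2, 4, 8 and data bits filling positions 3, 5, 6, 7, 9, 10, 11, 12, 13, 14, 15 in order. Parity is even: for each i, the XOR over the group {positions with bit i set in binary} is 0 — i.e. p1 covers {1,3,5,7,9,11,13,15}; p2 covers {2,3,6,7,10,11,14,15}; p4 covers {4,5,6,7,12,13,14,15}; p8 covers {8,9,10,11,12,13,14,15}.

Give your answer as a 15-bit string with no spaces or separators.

011011111100010

Place data at non-parity positions: p1 p2 1 p4 1 1 1 p8 1 1 0 0 0 1 0
p1 (pos 1,3,5,7,9,11,13,15): XOR of data positions = 1⊕1⊕1⊕1⊕0⊕0⊕0 = 0
p2 (pos 2,3,6,7,10,11,14,15): XOR of data positions = 1⊕1⊕1⊕1⊕0⊕1⊕0 = 1
p4 (pos 4,5,6,7,12,13,14,15): XOR of data positions = 1⊕1⊕1⊕0⊕0⊕1⊕0 = 0
p8 (pos 8,9,10,11,12,13,14,15): XOR of data positions = 1⊕1⊕0⊕0⊕0⊕1⊕0 = 1
Codeword: 011011111100010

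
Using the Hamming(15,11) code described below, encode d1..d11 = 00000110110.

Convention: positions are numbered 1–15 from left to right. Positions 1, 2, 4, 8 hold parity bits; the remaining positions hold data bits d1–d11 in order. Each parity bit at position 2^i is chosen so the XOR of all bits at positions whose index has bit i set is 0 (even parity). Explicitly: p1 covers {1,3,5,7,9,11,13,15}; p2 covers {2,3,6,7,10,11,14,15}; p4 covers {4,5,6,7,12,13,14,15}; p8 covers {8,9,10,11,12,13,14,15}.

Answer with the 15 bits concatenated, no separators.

Place data at non-parity positions: p1 p2 0 p4 0 0 0 p8 0 1 1 0 1 1 0
p1 (pos 1,3,5,7,9,11,13,15): XOR of data positions = 0⊕0⊕0⊕0⊕1⊕1⊕0 = 0
p2 (pos 2,3,6,7,10,11,14,15): XOR of data positions = 0⊕0⊕0⊕1⊕1⊕1⊕0 = 1
p4 (pos 4,5,6,7,12,13,14,15): XOR of data positions = 0⊕0⊕0⊕0⊕1⊕1⊕0 = 0
p8 (pos 8,9,10,11,12,13,14,15): XOR of data positions = 0⊕1⊕1⊕0⊕1⊕1⊕0 = 0
Codeword: 010000000110110

010000000110110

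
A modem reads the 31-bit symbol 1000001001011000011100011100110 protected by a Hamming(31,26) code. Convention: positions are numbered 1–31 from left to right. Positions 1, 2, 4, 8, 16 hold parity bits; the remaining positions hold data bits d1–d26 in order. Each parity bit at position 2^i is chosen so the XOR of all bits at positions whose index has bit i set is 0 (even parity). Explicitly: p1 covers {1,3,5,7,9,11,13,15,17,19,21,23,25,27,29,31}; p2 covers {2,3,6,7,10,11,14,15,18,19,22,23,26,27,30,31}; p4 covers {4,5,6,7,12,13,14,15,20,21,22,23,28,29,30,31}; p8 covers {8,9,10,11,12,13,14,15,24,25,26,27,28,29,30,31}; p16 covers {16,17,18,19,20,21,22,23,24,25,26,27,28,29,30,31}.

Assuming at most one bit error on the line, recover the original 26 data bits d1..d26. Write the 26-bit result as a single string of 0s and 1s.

00010101100011100011100110

s1 (pos 1,3,5,7,9,11,13,15,17,19,21,23,25,27,29,31): 1⊕0⊕0⊕1⊕0⊕0⊕1⊕0⊕0⊕1⊕0⊕0⊕1⊕0⊕1⊕0 = 0
s2 (pos 2,3,6,7,10,11,14,15,18,19,22,23,26,27,30,31): 0⊕0⊕0⊕1⊕1⊕0⊕0⊕0⊕1⊕1⊕0⊕0⊕1⊕0⊕1⊕0 = 0
s4 (pos 4,5,6,7,12,13,14,15,20,21,22,23,28,29,30,31): 0⊕0⊕0⊕1⊕1⊕1⊕0⊕0⊕1⊕0⊕0⊕0⊕0⊕1⊕1⊕0 = 0
s8 (pos 8,9,10,11,12,13,14,15,24,25,26,27,28,29,30,31): 0⊕0⊕1⊕0⊕1⊕1⊕0⊕0⊕1⊕1⊕1⊕0⊕0⊕1⊕1⊕0 = 0
s16 (pos 16,17,18,19,20,21,22,23,24,25,26,27,28,29,30,31): 0⊕0⊕1⊕1⊕1⊕0⊕0⊕0⊕1⊕1⊕1⊕0⊕0⊕1⊕1⊕0 = 0
Syndrome s16…s1 = 00000 → no error.
Read data bits from positions 3,5,6,7,9,10,11,12,13,14,15,17,18,19,20,21,22,23,24,25,26,27,28,29,30,31: 00010101100011100011100110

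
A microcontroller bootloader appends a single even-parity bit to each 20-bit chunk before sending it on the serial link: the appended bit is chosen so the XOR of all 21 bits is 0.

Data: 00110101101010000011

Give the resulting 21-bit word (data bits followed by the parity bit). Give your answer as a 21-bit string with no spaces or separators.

XOR of the 20 data bits: 0⊕0⊕1⊕1⊕0⊕1⊕0⊕1⊕1⊕0⊕1⊕0⊕1⊕0⊕0⊕0⊕0⊕0⊕1⊕1 = 1
Parity bit = 1 (so all 21 bits XOR to 0).

001101011010100000111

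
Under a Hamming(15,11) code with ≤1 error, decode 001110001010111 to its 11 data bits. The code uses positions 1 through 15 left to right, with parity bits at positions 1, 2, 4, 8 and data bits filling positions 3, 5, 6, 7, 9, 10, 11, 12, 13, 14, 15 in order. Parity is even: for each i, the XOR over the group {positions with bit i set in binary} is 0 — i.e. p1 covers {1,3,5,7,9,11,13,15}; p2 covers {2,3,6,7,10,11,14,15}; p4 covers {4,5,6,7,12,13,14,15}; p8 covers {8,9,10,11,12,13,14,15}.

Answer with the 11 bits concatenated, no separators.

11001011111

s1 (pos 1,3,5,7,9,11,13,15): 0⊕1⊕1⊕0⊕1⊕1⊕1⊕1 = 0
s2 (pos 2,3,6,7,10,11,14,15): 0⊕1⊕0⊕0⊕0⊕1⊕1⊕1 = 0
s4 (pos 4,5,6,7,12,13,14,15): 1⊕1⊕0⊕0⊕0⊕1⊕1⊕1 = 1
s8 (pos 8,9,10,11,12,13,14,15): 0⊕1⊕0⊕1⊕0⊕1⊕1⊕1 = 1
Syndrome s8…s1 = 1100 → error at position 12.
Flip position 12: 001110001010111 → 001110001011111
Read data bits from positions 3,5,6,7,9,10,11,12,13,14,15: 11001011111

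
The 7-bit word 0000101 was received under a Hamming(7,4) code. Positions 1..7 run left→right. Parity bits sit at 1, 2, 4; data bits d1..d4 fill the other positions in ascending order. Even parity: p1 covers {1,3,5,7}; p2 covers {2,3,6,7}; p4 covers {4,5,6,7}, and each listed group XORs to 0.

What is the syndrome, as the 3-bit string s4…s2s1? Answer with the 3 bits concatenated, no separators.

010

s1 (pos 1,3,5,7): 0⊕0⊕1⊕1 = 0
s2 (pos 2,3,6,7): 0⊕0⊕0⊕1 = 1
s4 (pos 4,5,6,7): 0⊕1⊕0⊕1 = 0
Syndrome s4…s1 = 010 → error at position 2.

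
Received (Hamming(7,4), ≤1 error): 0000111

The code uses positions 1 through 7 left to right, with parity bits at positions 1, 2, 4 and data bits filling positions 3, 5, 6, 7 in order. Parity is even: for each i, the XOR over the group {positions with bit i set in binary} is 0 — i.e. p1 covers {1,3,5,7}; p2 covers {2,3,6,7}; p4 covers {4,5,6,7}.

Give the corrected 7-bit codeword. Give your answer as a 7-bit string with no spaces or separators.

s1 (pos 1,3,5,7): 0⊕0⊕1⊕1 = 0
s2 (pos 2,3,6,7): 0⊕0⊕1⊕1 = 0
s4 (pos 4,5,6,7): 0⊕1⊕1⊕1 = 1
Syndrome s4…s1 = 100 → error at position 4.
Flip position 4: 0000111 → 0001111

0001111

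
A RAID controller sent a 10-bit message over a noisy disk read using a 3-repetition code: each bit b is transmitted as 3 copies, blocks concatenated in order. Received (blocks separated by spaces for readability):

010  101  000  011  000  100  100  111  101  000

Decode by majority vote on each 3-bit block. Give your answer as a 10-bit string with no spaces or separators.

Block 1 (010): 1 one → 0
Block 2 (101): 2 ones → 1
Block 3 (000): 0 ones → 0
Block 4 (011): 2 ones → 1
Block 5 (000): 0 ones → 0
Block 6 (100): 1 one → 0
Block 7 (100): 1 one → 0
Block 8 (111): 3 ones → 1
Block 9 (101): 2 ones → 1
Block 10 (000): 0 ones → 0

0101000110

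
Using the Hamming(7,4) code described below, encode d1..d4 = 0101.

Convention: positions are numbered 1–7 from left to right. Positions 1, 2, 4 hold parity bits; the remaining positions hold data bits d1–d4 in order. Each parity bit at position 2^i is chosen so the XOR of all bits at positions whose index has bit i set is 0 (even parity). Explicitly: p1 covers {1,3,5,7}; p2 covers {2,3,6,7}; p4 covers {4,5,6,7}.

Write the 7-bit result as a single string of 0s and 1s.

0100101

Place data at non-parity positions: p1 p2 0 p4 1 0 1
p1 (pos 1,3,5,7): XOR of data positions = 0⊕1⊕1 = 0
p2 (pos 2,3,6,7): XOR of data positions = 0⊕0⊕1 = 1
p4 (pos 4,5,6,7): XOR of data positions = 1⊕0⊕1 = 0
Codeword: 0100101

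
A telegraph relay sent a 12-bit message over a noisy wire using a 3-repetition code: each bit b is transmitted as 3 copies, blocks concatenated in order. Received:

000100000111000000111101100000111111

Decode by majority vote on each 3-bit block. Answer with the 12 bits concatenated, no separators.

000100110011

Block 1 (000): 0 ones → 0
Block 2 (100): 1 one → 0
Block 3 (000): 0 ones → 0
Block 4 (111): 3 ones → 1
Block 5 (000): 0 ones → 0
Block 6 (000): 0 ones → 0
Block 7 (111): 3 ones → 1
Block 8 (101): 2 ones → 1
Block 9 (100): 1 one → 0
Block 10 (000): 0 ones → 0
Block 11 (111): 3 ones → 1
Block 12 (111): 3 ones → 1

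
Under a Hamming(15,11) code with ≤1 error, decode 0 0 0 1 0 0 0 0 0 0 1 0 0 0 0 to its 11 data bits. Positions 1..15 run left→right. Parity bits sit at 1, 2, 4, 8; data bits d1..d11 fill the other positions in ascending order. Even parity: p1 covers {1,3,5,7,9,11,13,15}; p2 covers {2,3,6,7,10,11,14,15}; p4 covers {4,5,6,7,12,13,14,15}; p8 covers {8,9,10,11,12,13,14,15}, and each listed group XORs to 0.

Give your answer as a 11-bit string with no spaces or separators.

00000010001

s1 (pos 1,3,5,7,9,11,13,15): 0⊕0⊕0⊕0⊕0⊕1⊕0⊕0 = 1
s2 (pos 2,3,6,7,10,11,14,15): 0⊕0⊕0⊕0⊕0⊕1⊕0⊕0 = 1
s4 (pos 4,5,6,7,12,13,14,15): 1⊕0⊕0⊕0⊕0⊕0⊕0⊕0 = 1
s8 (pos 8,9,10,11,12,13,14,15): 0⊕0⊕0⊕1⊕0⊕0⊕0⊕0 = 1
Syndrome s8…s1 = 1111 → error at position 15.
Flip position 15: 000100000010000 → 000100000010001
Read data bits from positions 3,5,6,7,9,10,11,12,13,14,15: 00000010001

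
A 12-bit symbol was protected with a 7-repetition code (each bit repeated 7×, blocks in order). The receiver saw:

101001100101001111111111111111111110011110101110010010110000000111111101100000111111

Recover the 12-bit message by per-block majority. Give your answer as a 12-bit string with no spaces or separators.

Block 1 (1010011): 4 ones → 1
Block 2 (0010100): 2 ones → 0
Block 3 (1111111): 7 ones → 1
Block 4 (1111111): 7 ones → 1
Block 5 (1111111): 7 ones → 1
Block 6 (0011110): 4 ones → 1
Block 7 (1011100): 4 ones → 1
Block 8 (1001011): 4 ones → 1
Block 9 (0000000): 0 ones → 0
Block 10 (1111111): 7 ones → 1
Block 11 (0110000): 2 ones → 0
Block 12 (0111111): 6 ones → 1

101111110101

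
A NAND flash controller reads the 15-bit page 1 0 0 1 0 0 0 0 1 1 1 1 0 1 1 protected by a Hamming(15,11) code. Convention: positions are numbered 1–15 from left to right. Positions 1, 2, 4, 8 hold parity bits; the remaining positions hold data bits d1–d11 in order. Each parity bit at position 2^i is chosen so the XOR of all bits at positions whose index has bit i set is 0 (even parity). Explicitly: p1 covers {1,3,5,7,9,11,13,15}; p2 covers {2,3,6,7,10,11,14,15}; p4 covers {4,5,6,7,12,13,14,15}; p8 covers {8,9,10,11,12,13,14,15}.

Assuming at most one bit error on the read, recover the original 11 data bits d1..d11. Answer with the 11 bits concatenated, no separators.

s1 (pos 1,3,5,7,9,11,13,15): 1⊕0⊕0⊕0⊕1⊕1⊕0⊕1 = 0
s2 (pos 2,3,6,7,10,11,14,15): 0⊕0⊕0⊕0⊕1⊕1⊕1⊕1 = 0
s4 (pos 4,5,6,7,12,13,14,15): 1⊕0⊕0⊕0⊕1⊕0⊕1⊕1 = 0
s8 (pos 8,9,10,11,12,13,14,15): 0⊕1⊕1⊕1⊕1⊕0⊕1⊕1 = 0
Syndrome s8…s1 = 0000 → no error.
Read data bits from positions 3,5,6,7,9,10,11,12,13,14,15: 00001111011

00001111011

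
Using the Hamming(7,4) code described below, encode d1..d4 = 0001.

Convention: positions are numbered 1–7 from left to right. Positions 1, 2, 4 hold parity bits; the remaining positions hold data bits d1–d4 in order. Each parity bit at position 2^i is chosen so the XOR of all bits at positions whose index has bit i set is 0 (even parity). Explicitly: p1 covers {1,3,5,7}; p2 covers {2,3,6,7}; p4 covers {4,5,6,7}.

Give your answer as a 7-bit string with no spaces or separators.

Place data at non-parity positions: p1 p2 0 p4 0 0 1
p1 (pos 1,3,5,7): XOR of data positions = 0⊕0⊕1 = 1
p2 (pos 2,3,6,7): XOR of data positions = 0⊕0⊕1 = 1
p4 (pos 4,5,6,7): XOR of data positions = 0⊕0⊕1 = 1
Codeword: 1101001

1101001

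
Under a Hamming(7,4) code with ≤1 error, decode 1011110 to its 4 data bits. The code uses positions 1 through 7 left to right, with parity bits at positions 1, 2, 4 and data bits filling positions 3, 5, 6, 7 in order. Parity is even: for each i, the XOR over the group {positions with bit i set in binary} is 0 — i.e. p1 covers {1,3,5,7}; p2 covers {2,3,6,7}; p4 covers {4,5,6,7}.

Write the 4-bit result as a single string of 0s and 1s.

s1 (pos 1,3,5,7): 1⊕1⊕1⊕0 = 1
s2 (pos 2,3,6,7): 0⊕1⊕1⊕0 = 0
s4 (pos 4,5,6,7): 1⊕1⊕1⊕0 = 1
Syndrome s4…s1 = 101 → error at position 5.
Flip position 5: 1011110 → 1011010
Read data bits from positions 3,5,6,7: 1010

1010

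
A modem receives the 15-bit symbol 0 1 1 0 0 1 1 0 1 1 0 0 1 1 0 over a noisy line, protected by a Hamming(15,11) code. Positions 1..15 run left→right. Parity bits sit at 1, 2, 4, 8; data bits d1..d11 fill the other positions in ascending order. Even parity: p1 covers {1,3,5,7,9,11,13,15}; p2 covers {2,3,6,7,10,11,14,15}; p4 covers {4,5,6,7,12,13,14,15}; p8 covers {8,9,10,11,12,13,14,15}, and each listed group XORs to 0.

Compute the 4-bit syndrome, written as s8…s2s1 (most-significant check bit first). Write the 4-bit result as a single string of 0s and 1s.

0000

s1 (pos 1,3,5,7,9,11,13,15): 0⊕1⊕0⊕1⊕1⊕0⊕1⊕0 = 0
s2 (pos 2,3,6,7,10,11,14,15): 1⊕1⊕1⊕1⊕1⊕0⊕1⊕0 = 0
s4 (pos 4,5,6,7,12,13,14,15): 0⊕0⊕1⊕1⊕0⊕1⊕1⊕0 = 0
s8 (pos 8,9,10,11,12,13,14,15): 0⊕1⊕1⊕0⊕0⊕1⊕1⊕0 = 0
Syndrome s8…s1 = 0000 → no error.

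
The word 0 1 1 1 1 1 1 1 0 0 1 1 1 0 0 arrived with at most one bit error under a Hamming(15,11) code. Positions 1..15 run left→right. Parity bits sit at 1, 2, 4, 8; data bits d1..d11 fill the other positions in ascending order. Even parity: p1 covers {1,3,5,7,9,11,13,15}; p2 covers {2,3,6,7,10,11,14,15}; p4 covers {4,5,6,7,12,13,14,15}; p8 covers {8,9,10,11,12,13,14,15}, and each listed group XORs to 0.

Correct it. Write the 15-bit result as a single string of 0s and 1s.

010111110011100

s1 (pos 1,3,5,7,9,11,13,15): 0⊕1⊕1⊕1⊕0⊕1⊕1⊕0 = 1
s2 (pos 2,3,6,7,10,11,14,15): 1⊕1⊕1⊕1⊕0⊕1⊕0⊕0 = 1
s4 (pos 4,5,6,7,12,13,14,15): 1⊕1⊕1⊕1⊕1⊕1⊕0⊕0 = 0
s8 (pos 8,9,10,11,12,13,14,15): 1⊕0⊕0⊕1⊕1⊕1⊕0⊕0 = 0
Syndrome s8…s1 = 0011 → error at position 3.
Flip position 3: 011111110011100 → 010111110011100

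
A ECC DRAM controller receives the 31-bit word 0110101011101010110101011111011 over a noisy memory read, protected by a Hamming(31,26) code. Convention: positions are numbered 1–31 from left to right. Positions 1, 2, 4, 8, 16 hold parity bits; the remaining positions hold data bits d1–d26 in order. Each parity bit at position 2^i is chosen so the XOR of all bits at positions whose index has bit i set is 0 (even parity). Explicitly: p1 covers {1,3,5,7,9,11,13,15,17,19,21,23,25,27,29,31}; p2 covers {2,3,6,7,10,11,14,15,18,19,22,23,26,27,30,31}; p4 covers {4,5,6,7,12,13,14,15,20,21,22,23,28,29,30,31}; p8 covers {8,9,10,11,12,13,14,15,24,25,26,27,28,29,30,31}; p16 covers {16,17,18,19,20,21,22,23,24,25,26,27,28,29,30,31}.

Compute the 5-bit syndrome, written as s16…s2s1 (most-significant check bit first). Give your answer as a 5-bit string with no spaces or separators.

10101

s1 (pos 1,3,5,7,9,11,13,15,17,19,21,23,25,27,29,31): 0⊕1⊕1⊕1⊕1⊕1⊕1⊕1⊕1⊕0⊕0⊕0⊕1⊕1⊕0⊕1 = 1
s2 (pos 2,3,6,7,10,11,14,15,18,19,22,23,26,27,30,31): 1⊕1⊕0⊕1⊕1⊕1⊕0⊕1⊕1⊕0⊕1⊕0⊕1⊕1⊕1⊕1 = 0
s4 (pos 4,5,6,7,12,13,14,15,20,21,22,23,28,29,30,31): 0⊕1⊕0⊕1⊕0⊕1⊕0⊕1⊕1⊕0⊕1⊕0⊕1⊕0⊕1⊕1 = 1
s8 (pos 8,9,10,11,12,13,14,15,24,25,26,27,28,29,30,31): 0⊕1⊕1⊕1⊕0⊕1⊕0⊕1⊕1⊕1⊕1⊕1⊕1⊕0⊕1⊕1 = 0
s16 (pos 16,17,18,19,20,21,22,23,24,25,26,27,28,29,30,31): 0⊕1⊕1⊕0⊕1⊕0⊕1⊕0⊕1⊕1⊕1⊕1⊕1⊕0⊕1⊕1 = 1
Syndrome s16…s1 = 10101 → error at position 21.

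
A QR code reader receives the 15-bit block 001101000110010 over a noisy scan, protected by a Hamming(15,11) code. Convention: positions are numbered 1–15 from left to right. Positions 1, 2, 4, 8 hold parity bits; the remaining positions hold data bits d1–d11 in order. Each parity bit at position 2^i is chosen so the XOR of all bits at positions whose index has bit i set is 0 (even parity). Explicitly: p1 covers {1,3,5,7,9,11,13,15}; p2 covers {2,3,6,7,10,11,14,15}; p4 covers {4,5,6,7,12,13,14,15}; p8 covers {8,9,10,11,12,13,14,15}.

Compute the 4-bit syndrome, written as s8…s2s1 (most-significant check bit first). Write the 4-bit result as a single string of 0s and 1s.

s1 (pos 1,3,5,7,9,11,13,15): 0⊕1⊕0⊕0⊕0⊕1⊕0⊕0 = 0
s2 (pos 2,3,6,7,10,11,14,15): 0⊕1⊕1⊕0⊕1⊕1⊕1⊕0 = 1
s4 (pos 4,5,6,7,12,13,14,15): 1⊕0⊕1⊕0⊕0⊕0⊕1⊕0 = 1
s8 (pos 8,9,10,11,12,13,14,15): 0⊕0⊕1⊕1⊕0⊕0⊕1⊕0 = 1
Syndrome s8…s1 = 1110 → error at position 14.

1110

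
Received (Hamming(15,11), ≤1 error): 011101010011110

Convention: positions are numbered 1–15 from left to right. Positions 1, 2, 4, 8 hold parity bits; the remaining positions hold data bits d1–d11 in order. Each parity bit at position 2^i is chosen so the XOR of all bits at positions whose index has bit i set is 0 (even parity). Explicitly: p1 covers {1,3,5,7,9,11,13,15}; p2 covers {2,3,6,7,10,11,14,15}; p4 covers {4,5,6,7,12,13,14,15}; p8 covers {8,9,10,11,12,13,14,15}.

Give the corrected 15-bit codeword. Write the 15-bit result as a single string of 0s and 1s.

s1 (pos 1,3,5,7,9,11,13,15): 0⊕1⊕0⊕0⊕0⊕1⊕1⊕0 = 1
s2 (pos 2,3,6,7,10,11,14,15): 1⊕1⊕1⊕0⊕0⊕1⊕1⊕0 = 1
s4 (pos 4,5,6,7,12,13,14,15): 1⊕0⊕1⊕0⊕1⊕1⊕1⊕0 = 1
s8 (pos 8,9,10,11,12,13,14,15): 1⊕0⊕0⊕1⊕1⊕1⊕1⊕0 = 1
Syndrome s8…s1 = 1111 → error at position 15.
Flip position 15: 011101010011110 → 011101010011111

011101010011111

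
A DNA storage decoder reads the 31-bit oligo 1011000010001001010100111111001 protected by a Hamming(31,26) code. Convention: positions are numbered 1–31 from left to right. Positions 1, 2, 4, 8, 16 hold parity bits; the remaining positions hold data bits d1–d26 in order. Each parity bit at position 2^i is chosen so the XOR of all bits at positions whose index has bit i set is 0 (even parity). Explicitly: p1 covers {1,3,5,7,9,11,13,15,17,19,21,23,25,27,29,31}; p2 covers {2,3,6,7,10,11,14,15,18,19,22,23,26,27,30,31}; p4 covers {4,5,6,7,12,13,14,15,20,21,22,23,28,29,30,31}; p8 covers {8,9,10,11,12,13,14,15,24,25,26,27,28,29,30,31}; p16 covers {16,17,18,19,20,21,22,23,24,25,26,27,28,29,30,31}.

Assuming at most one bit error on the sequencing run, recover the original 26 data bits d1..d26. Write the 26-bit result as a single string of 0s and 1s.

s1 (pos 1,3,5,7,9,11,13,15,17,19,21,23,25,27,29,31): 1⊕1⊕0⊕0⊕1⊕0⊕1⊕0⊕0⊕0⊕0⊕1⊕1⊕1⊕0⊕1 = 0
s2 (pos 2,3,6,7,10,11,14,15,18,19,22,23,26,27,30,31): 0⊕1⊕0⊕0⊕0⊕0⊕0⊕0⊕1⊕0⊕0⊕1⊕1⊕1⊕0⊕1 = 0
s4 (pos 4,5,6,7,12,13,14,15,20,21,22,23,28,29,30,31): 1⊕0⊕0⊕0⊕0⊕1⊕0⊕0⊕1⊕0⊕0⊕1⊕1⊕0⊕0⊕1 = 0
s8 (pos 8,9,10,11,12,13,14,15,24,25,26,27,28,29,30,31): 0⊕1⊕0⊕0⊕0⊕1⊕0⊕0⊕1⊕1⊕1⊕1⊕1⊕0⊕0⊕1 = 0
s16 (pos 16,17,18,19,20,21,22,23,24,25,26,27,28,29,30,31): 1⊕0⊕1⊕0⊕1⊕0⊕0⊕1⊕1⊕1⊕1⊕1⊕1⊕0⊕0⊕1 = 0
Syndrome s16…s1 = 00000 → no error.
Read data bits from positions 3,5,6,7,9,10,11,12,13,14,15,17,18,19,20,21,22,23,24,25,26,27,28,29,30,31: 10001000100010100111111001

10001000100010100111111001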